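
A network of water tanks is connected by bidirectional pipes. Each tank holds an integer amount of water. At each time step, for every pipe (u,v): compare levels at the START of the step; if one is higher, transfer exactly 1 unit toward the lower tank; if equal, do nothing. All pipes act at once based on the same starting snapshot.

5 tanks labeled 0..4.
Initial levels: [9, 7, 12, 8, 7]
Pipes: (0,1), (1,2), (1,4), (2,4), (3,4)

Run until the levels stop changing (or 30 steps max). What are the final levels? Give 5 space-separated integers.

Answer: 8 9 8 8 10

Derivation:
Step 1: flows [0->1,2->1,1=4,2->4,3->4] -> levels [8 9 10 7 9]
Step 2: flows [1->0,2->1,1=4,2->4,4->3] -> levels [9 9 8 8 9]
Step 3: flows [0=1,1->2,1=4,4->2,4->3] -> levels [9 8 10 9 7]
Step 4: flows [0->1,2->1,1->4,2->4,3->4] -> levels [8 9 8 8 10]
Step 5: flows [1->0,1->2,4->1,4->2,4->3] -> levels [9 8 10 9 7]
  -> period-2 cycle: step 5 state = step 3 state; never stabilizes
  -> state at step 30: (30-3) mod 2 = 1, same as step 4 -> [8 9 8 8 10]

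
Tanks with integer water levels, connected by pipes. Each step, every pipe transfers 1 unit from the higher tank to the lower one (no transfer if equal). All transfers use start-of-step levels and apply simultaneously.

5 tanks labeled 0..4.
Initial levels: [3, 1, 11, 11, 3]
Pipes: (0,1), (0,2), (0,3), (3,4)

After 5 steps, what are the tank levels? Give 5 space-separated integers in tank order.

Answer: 7 5 6 5 6

Derivation:
Step 1: flows [0->1,2->0,3->0,3->4] -> levels [4 2 10 9 4]
Step 2: flows [0->1,2->0,3->0,3->4] -> levels [5 3 9 7 5]
Step 3: flows [0->1,2->0,3->0,3->4] -> levels [6 4 8 5 6]
Step 4: flows [0->1,2->0,0->3,4->3] -> levels [5 5 7 7 5]
Step 5: flows [0=1,2->0,3->0,3->4] -> levels [7 5 6 5 6]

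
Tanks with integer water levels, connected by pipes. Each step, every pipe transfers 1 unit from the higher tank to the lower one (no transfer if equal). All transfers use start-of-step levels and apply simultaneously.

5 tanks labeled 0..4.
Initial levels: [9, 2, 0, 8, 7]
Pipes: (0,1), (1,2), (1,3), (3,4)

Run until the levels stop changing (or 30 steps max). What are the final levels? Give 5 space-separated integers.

Step 1: flows [0->1,1->2,3->1,3->4] -> levels [8 3 1 6 8]
Step 2: flows [0->1,1->2,3->1,4->3] -> levels [7 4 2 6 7]
Step 3: flows [0->1,1->2,3->1,4->3] -> levels [6 5 3 6 6]
Step 4: flows [0->1,1->2,3->1,3=4] -> levels [5 6 4 5 6]
Step 5: flows [1->0,1->2,1->3,4->3] -> levels [6 3 5 7 5]
Step 6: flows [0->1,2->1,3->1,3->4] -> levels [5 6 4 5 6]
  -> period-2 cycle: step 6 state = step 4 state; never stabilizes
  -> state at step 30: (30-4) mod 2 = 0, same as step 4 -> [5 6 4 5 6]

Answer: 5 6 4 5 6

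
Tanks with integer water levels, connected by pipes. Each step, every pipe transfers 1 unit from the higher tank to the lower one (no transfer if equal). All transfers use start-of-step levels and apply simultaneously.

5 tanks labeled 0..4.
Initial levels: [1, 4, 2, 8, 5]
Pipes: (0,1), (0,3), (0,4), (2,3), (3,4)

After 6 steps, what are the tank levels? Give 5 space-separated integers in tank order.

Answer: 5 4 4 3 4

Derivation:
Step 1: flows [1->0,3->0,4->0,3->2,3->4] -> levels [4 3 3 5 5]
Step 2: flows [0->1,3->0,4->0,3->2,3=4] -> levels [5 4 4 3 4]
Step 3: flows [0->1,0->3,0->4,2->3,4->3] -> levels [2 5 3 6 4]
Step 4: flows [1->0,3->0,4->0,3->2,3->4] -> levels [5 4 4 3 4]
  -> period-2 cycle: step 4 state = step 2 state
  -> state at step 6: (6-2) mod 2 = 0, same as step 2 -> [5 4 4 3 4]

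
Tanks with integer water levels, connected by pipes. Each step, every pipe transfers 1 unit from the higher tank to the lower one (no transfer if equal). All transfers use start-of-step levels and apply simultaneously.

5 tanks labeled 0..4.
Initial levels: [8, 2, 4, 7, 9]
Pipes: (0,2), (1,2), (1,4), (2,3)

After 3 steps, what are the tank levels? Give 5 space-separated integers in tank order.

Answer: 6 7 5 6 6

Derivation:
Step 1: flows [0->2,2->1,4->1,3->2] -> levels [7 4 5 6 8]
Step 2: flows [0->2,2->1,4->1,3->2] -> levels [6 6 6 5 7]
Step 3: flows [0=2,1=2,4->1,2->3] -> levels [6 7 5 6 6]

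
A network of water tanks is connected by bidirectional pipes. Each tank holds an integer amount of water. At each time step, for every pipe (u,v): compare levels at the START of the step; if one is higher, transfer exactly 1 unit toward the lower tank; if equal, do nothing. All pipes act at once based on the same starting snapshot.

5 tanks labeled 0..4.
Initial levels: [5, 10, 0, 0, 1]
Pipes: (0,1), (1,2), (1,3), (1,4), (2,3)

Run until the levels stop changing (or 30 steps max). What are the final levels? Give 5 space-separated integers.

Answer: 4 6 2 2 2

Derivation:
Step 1: flows [1->0,1->2,1->3,1->4,2=3] -> levels [6 6 1 1 2]
Step 2: flows [0=1,1->2,1->3,1->4,2=3] -> levels [6 3 2 2 3]
Step 3: flows [0->1,1->2,1->3,1=4,2=3] -> levels [5 2 3 3 3]
Step 4: flows [0->1,2->1,3->1,4->1,2=3] -> levels [4 6 2 2 2]
Step 5: flows [1->0,1->2,1->3,1->4,2=3] -> levels [5 2 3 3 3]
  -> period-2 cycle: step 5 state = step 3 state; never stabilizes
  -> state at step 30: (30-3) mod 2 = 1, same as step 4 -> [4 6 2 2 2]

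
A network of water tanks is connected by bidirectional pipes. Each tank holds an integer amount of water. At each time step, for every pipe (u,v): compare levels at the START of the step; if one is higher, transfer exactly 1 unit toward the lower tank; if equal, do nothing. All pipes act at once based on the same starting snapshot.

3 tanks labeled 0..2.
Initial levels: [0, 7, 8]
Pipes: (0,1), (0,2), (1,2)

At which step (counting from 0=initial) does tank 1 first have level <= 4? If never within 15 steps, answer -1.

Answer: -1

Derivation:
Step 1: flows [1->0,2->0,2->1] -> levels [2 7 6]
Step 2: flows [1->0,2->0,1->2] -> levels [4 5 6]
Step 3: flows [1->0,2->0,2->1] -> levels [6 5 4]
Step 4: flows [0->1,0->2,1->2] -> levels [4 5 6]
  -> period-2 cycle (repeats step 2); tank 1 never drops to <=4
Tank 1 never reaches <=4 within 15 steps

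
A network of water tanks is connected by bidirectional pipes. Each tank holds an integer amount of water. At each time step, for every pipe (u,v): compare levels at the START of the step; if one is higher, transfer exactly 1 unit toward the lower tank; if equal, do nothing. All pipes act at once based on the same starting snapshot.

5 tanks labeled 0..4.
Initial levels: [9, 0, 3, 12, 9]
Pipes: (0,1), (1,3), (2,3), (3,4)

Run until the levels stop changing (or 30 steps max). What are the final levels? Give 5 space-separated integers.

Step 1: flows [0->1,3->1,3->2,3->4] -> levels [8 2 4 9 10]
Step 2: flows [0->1,3->1,3->2,4->3] -> levels [7 4 5 8 9]
Step 3: flows [0->1,3->1,3->2,4->3] -> levels [6 6 6 7 8]
Step 4: flows [0=1,3->1,3->2,4->3] -> levels [6 7 7 6 7]
Step 5: flows [1->0,1->3,2->3,4->3] -> levels [7 5 6 9 6]
Step 6: flows [0->1,3->1,3->2,3->4] -> levels [6 7 7 6 7]
  -> period-2 cycle: step 6 state = step 4 state; never stabilizes
  -> state at step 30: (30-4) mod 2 = 0, same as step 4 -> [6 7 7 6 7]

Answer: 6 7 7 6 7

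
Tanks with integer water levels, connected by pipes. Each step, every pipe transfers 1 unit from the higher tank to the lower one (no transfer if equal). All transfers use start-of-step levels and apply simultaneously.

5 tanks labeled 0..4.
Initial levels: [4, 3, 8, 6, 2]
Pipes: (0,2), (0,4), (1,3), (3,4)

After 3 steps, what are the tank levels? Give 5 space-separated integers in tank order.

Answer: 5 4 5 4 5

Derivation:
Step 1: flows [2->0,0->4,3->1,3->4] -> levels [4 4 7 4 4]
Step 2: flows [2->0,0=4,1=3,3=4] -> levels [5 4 6 4 4]
Step 3: flows [2->0,0->4,1=3,3=4] -> levels [5 4 5 4 5]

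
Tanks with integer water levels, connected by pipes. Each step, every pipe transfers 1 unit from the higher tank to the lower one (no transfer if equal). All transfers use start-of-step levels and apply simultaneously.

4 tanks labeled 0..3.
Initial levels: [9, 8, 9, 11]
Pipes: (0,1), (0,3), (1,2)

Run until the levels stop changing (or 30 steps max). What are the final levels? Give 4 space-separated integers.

Step 1: flows [0->1,3->0,2->1] -> levels [9 10 8 10]
Step 2: flows [1->0,3->0,1->2] -> levels [11 8 9 9]
Step 3: flows [0->1,0->3,2->1] -> levels [9 10 8 10]
  -> period-2 cycle: step 3 state = step 1 state; never stabilizes
  -> state at step 30: (30-1) mod 2 = 1, same as step 2 -> [11 8 9 9]

Answer: 11 8 9 9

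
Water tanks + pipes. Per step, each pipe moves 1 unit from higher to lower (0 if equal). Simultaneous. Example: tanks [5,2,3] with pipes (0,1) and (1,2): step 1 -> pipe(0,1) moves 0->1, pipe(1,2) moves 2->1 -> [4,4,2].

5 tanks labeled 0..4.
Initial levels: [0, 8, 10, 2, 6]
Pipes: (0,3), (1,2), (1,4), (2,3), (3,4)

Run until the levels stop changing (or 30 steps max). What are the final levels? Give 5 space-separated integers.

Step 1: flows [3->0,2->1,1->4,2->3,4->3] -> levels [1 8 8 3 6]
Step 2: flows [3->0,1=2,1->4,2->3,4->3] -> levels [2 7 7 4 6]
Step 3: flows [3->0,1=2,1->4,2->3,4->3] -> levels [3 6 6 5 6]
Step 4: flows [3->0,1=2,1=4,2->3,4->3] -> levels [4 6 5 6 5]
Step 5: flows [3->0,1->2,1->4,3->2,3->4] -> levels [5 4 7 3 7]
Step 6: flows [0->3,2->1,4->1,2->3,4->3] -> levels [4 6 5 6 5]
  -> period-2 cycle: step 6 state = step 4 state; never stabilizes
  -> state at step 30: (30-4) mod 2 = 0, same as step 4 -> [4 6 5 6 5]

Answer: 4 6 5 6 5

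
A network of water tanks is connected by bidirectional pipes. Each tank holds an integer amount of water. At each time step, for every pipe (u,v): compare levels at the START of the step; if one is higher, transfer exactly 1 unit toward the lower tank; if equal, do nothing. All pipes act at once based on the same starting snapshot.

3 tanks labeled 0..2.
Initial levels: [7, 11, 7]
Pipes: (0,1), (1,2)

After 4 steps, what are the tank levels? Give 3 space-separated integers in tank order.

Step 1: flows [1->0,1->2] -> levels [8 9 8]
Step 2: flows [1->0,1->2] -> levels [9 7 9]
Step 3: flows [0->1,2->1] -> levels [8 9 8]
  -> period-2 cycle: step 3 state = step 1 state
  -> state at step 4: (4-1) mod 2 = 1, same as step 2 -> [9 7 9]

Answer: 9 7 9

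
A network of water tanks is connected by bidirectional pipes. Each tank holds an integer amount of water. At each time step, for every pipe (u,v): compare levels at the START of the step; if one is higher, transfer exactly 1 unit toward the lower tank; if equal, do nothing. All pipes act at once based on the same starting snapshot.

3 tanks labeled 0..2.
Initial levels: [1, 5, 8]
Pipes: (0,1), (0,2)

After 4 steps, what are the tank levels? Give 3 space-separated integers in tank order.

Answer: 4 5 5

Derivation:
Step 1: flows [1->0,2->0] -> levels [3 4 7]
Step 2: flows [1->0,2->0] -> levels [5 3 6]
Step 3: flows [0->1,2->0] -> levels [5 4 5]
Step 4: flows [0->1,0=2] -> levels [4 5 5]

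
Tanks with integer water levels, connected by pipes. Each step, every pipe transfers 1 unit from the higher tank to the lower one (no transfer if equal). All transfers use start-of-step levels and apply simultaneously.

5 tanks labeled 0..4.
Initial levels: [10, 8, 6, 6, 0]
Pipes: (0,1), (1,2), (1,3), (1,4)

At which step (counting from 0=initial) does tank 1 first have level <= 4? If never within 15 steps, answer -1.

Answer: 5

Derivation:
Step 1: flows [0->1,1->2,1->3,1->4] -> levels [9 6 7 7 1]
Step 2: flows [0->1,2->1,3->1,1->4] -> levels [8 8 6 6 2]
Step 3: flows [0=1,1->2,1->3,1->4] -> levels [8 5 7 7 3]
Step 4: flows [0->1,2->1,3->1,1->4] -> levels [7 7 6 6 4]
Step 5: flows [0=1,1->2,1->3,1->4] -> levels [7 4 7 7 5]
Tank 1 first reaches <=4 at step 5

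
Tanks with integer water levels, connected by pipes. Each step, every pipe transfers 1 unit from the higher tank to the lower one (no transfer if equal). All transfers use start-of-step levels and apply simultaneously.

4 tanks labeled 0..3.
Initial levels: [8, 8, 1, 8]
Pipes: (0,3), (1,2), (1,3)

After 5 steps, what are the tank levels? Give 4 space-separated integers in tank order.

Step 1: flows [0=3,1->2,1=3] -> levels [8 7 2 8]
Step 2: flows [0=3,1->2,3->1] -> levels [8 7 3 7]
Step 3: flows [0->3,1->2,1=3] -> levels [7 6 4 8]
Step 4: flows [3->0,1->2,3->1] -> levels [8 6 5 6]
Step 5: flows [0->3,1->2,1=3] -> levels [7 5 6 7]

Answer: 7 5 6 7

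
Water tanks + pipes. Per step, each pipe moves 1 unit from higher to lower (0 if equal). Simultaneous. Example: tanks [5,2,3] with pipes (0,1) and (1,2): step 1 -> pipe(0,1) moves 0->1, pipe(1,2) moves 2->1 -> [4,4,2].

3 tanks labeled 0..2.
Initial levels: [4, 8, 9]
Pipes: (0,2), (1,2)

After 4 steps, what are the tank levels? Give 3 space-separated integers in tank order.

Step 1: flows [2->0,2->1] -> levels [5 9 7]
Step 2: flows [2->0,1->2] -> levels [6 8 7]
Step 3: flows [2->0,1->2] -> levels [7 7 7]
Step 4: flows [0=2,1=2] -> levels [7 7 7]

Answer: 7 7 7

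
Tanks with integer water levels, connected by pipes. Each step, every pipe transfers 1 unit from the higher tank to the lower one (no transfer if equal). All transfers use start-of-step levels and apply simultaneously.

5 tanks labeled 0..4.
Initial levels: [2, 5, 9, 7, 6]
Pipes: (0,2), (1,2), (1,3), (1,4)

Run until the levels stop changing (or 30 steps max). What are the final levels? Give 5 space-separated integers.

Answer: 5 5 6 7 6

Derivation:
Step 1: flows [2->0,2->1,3->1,4->1] -> levels [3 8 7 6 5]
Step 2: flows [2->0,1->2,1->3,1->4] -> levels [4 5 7 7 6]
Step 3: flows [2->0,2->1,3->1,4->1] -> levels [5 8 5 6 5]
Step 4: flows [0=2,1->2,1->3,1->4] -> levels [5 5 6 7 6]
Step 5: flows [2->0,2->1,3->1,4->1] -> levels [6 8 4 6 5]
Step 6: flows [0->2,1->2,1->3,1->4] -> levels [5 5 6 7 6]
  -> period-2 cycle: step 6 state = step 4 state; never stabilizes
  -> state at step 30: (30-4) mod 2 = 0, same as step 4 -> [5 5 6 7 6]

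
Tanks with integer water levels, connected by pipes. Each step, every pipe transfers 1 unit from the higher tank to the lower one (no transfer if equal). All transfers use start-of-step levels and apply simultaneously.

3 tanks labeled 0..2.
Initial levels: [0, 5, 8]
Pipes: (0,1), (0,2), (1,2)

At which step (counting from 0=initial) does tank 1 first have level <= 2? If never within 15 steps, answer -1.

Step 1: flows [1->0,2->0,2->1] -> levels [2 5 6]
Step 2: flows [1->0,2->0,2->1] -> levels [4 5 4]
Step 3: flows [1->0,0=2,1->2] -> levels [5 3 5]
Step 4: flows [0->1,0=2,2->1] -> levels [4 5 4]
  -> period-2 cycle (repeats step 2); tank 1 never drops to <=2
Tank 1 never reaches <=2 within 15 steps

Answer: -1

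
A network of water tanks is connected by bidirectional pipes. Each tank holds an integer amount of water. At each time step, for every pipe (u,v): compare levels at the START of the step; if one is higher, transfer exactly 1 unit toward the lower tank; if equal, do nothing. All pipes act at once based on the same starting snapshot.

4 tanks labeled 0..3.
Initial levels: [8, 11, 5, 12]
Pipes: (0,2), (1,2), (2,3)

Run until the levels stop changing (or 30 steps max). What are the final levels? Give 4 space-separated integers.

Step 1: flows [0->2,1->2,3->2] -> levels [7 10 8 11]
Step 2: flows [2->0,1->2,3->2] -> levels [8 9 9 10]
Step 3: flows [2->0,1=2,3->2] -> levels [9 9 9 9]
Step 4: flows [0=2,1=2,2=3] -> levels [9 9 9 9]
  -> stable (no change)

Answer: 9 9 9 9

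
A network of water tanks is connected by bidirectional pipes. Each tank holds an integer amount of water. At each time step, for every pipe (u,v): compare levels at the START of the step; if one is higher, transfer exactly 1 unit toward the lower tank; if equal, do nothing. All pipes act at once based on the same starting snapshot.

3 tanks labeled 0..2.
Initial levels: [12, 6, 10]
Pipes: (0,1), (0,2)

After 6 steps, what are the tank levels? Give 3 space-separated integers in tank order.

Answer: 10 9 9

Derivation:
Step 1: flows [0->1,0->2] -> levels [10 7 11]
Step 2: flows [0->1,2->0] -> levels [10 8 10]
Step 3: flows [0->1,0=2] -> levels [9 9 10]
Step 4: flows [0=1,2->0] -> levels [10 9 9]
Step 5: flows [0->1,0->2] -> levels [8 10 10]
Step 6: flows [1->0,2->0] -> levels [10 9 9]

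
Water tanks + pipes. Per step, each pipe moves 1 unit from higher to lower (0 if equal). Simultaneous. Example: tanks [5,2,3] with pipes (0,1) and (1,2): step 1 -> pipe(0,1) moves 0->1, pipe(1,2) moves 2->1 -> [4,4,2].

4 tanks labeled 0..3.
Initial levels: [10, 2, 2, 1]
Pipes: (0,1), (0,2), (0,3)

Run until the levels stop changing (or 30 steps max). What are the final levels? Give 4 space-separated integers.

Answer: 6 3 3 3

Derivation:
Step 1: flows [0->1,0->2,0->3] -> levels [7 3 3 2]
Step 2: flows [0->1,0->2,0->3] -> levels [4 4 4 3]
Step 3: flows [0=1,0=2,0->3] -> levels [3 4 4 4]
Step 4: flows [1->0,2->0,3->0] -> levels [6 3 3 3]
Step 5: flows [0->1,0->2,0->3] -> levels [3 4 4 4]
  -> period-2 cycle: step 5 state = step 3 state; never stabilizes
  -> state at step 30: (30-3) mod 2 = 1, same as step 4 -> [6 3 3 3]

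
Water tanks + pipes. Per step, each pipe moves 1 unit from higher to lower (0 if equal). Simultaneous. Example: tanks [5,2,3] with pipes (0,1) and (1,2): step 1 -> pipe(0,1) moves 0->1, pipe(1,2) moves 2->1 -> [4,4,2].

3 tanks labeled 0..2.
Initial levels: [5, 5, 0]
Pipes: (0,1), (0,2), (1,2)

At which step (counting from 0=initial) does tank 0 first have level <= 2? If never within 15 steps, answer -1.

Step 1: flows [0=1,0->2,1->2] -> levels [4 4 2]
Step 2: flows [0=1,0->2,1->2] -> levels [3 3 4]
Step 3: flows [0=1,2->0,2->1] -> levels [4 4 2]
  -> period-2 cycle (repeats step 1); tank 0 never drops to <=2
Tank 0 never reaches <=2 within 15 steps

Answer: -1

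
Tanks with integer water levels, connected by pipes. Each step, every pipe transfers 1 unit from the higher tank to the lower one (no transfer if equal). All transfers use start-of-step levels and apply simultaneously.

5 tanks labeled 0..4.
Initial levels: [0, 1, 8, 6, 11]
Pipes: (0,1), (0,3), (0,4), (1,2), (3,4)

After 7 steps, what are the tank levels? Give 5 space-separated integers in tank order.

Step 1: flows [1->0,3->0,4->0,2->1,4->3] -> levels [3 1 7 6 9]
Step 2: flows [0->1,3->0,4->0,2->1,4->3] -> levels [4 3 6 6 7]
Step 3: flows [0->1,3->0,4->0,2->1,4->3] -> levels [5 5 5 6 5]
Step 4: flows [0=1,3->0,0=4,1=2,3->4] -> levels [6 5 5 4 6]
Step 5: flows [0->1,0->3,0=4,1=2,4->3] -> levels [4 6 5 6 5]
Step 6: flows [1->0,3->0,4->0,1->2,3->4] -> levels [7 4 6 4 5]
Step 7: flows [0->1,0->3,0->4,2->1,4->3] -> levels [4 6 5 6 5]

Answer: 4 6 5 6 5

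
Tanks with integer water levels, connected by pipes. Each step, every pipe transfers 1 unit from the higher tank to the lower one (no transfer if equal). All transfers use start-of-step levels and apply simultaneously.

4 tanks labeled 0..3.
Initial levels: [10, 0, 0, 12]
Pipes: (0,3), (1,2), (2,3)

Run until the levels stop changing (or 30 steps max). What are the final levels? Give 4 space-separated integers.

Answer: 5 6 4 7

Derivation:
Step 1: flows [3->0,1=2,3->2] -> levels [11 0 1 10]
Step 2: flows [0->3,2->1,3->2] -> levels [10 1 1 10]
Step 3: flows [0=3,1=2,3->2] -> levels [10 1 2 9]
Step 4: flows [0->3,2->1,3->2] -> levels [9 2 2 9]
Step 5: flows [0=3,1=2,3->2] -> levels [9 2 3 8]
Step 6: flows [0->3,2->1,3->2] -> levels [8 3 3 8]
Step 7: flows [0=3,1=2,3->2] -> levels [8 3 4 7]
Step 8: flows [0->3,2->1,3->2] -> levels [7 4 4 7]
Step 9: flows [0=3,1=2,3->2] -> levels [7 4 5 6]
Step 10: flows [0->3,2->1,3->2] -> levels [6 5 5 6]
Step 11: flows [0=3,1=2,3->2] -> levels [6 5 6 5]
Step 12: flows [0->3,2->1,2->3] -> levels [5 6 4 7]
Step 13: flows [3->0,1->2,3->2] -> levels [6 5 6 5]
  -> period-2 cycle: step 13 state = step 11 state; never stabilizes
  -> state at step 30: (30-11) mod 2 = 1, same as step 12 -> [5 6 4 7]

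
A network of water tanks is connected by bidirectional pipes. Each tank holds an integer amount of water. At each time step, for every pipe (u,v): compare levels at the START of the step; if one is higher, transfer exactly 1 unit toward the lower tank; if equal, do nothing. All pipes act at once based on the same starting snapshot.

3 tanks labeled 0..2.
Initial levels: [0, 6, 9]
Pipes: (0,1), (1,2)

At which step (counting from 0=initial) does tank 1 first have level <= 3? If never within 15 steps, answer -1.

Answer: -1

Derivation:
Step 1: flows [1->0,2->1] -> levels [1 6 8]
Step 2: flows [1->0,2->1] -> levels [2 6 7]
Step 3: flows [1->0,2->1] -> levels [3 6 6]
Step 4: flows [1->0,1=2] -> levels [4 5 6]
Step 5: flows [1->0,2->1] -> levels [5 5 5]
Step 6: flows [0=1,1=2] -> levels [5 5 5]
  -> stable; tank 1 stays at 5 > 3
Tank 1 never reaches <=3 within 15 steps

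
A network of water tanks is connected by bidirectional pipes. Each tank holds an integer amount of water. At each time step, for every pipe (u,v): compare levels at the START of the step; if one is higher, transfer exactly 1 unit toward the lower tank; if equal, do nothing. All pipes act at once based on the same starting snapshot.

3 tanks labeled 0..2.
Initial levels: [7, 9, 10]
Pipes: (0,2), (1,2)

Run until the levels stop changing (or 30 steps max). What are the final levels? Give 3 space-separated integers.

Step 1: flows [2->0,2->1] -> levels [8 10 8]
Step 2: flows [0=2,1->2] -> levels [8 9 9]
Step 3: flows [2->0,1=2] -> levels [9 9 8]
Step 4: flows [0->2,1->2] -> levels [8 8 10]
Step 5: flows [2->0,2->1] -> levels [9 9 8]
  -> period-2 cycle: step 5 state = step 3 state; never stabilizes
  -> state at step 30: (30-3) mod 2 = 1, same as step 4 -> [8 8 10]

Answer: 8 8 10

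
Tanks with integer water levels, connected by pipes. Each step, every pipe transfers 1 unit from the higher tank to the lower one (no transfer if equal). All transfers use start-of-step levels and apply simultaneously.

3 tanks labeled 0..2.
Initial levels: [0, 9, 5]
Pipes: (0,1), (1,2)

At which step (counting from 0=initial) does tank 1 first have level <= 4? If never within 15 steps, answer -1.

Answer: 5

Derivation:
Step 1: flows [1->0,1->2] -> levels [1 7 6]
Step 2: flows [1->0,1->2] -> levels [2 5 7]
Step 3: flows [1->0,2->1] -> levels [3 5 6]
Step 4: flows [1->0,2->1] -> levels [4 5 5]
Step 5: flows [1->0,1=2] -> levels [5 4 5]
Tank 1 first reaches <=4 at step 5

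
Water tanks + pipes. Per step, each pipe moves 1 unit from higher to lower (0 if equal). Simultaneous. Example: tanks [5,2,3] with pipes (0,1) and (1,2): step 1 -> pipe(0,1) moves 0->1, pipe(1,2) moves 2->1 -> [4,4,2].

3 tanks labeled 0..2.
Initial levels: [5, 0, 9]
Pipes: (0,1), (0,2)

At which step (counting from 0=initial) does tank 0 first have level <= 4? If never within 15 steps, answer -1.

Answer: 5

Derivation:
Step 1: flows [0->1,2->0] -> levels [5 1 8]
Step 2: flows [0->1,2->0] -> levels [5 2 7]
Step 3: flows [0->1,2->0] -> levels [5 3 6]
Step 4: flows [0->1,2->0] -> levels [5 4 5]
Step 5: flows [0->1,0=2] -> levels [4 5 5]
Tank 0 first reaches <=4 at step 5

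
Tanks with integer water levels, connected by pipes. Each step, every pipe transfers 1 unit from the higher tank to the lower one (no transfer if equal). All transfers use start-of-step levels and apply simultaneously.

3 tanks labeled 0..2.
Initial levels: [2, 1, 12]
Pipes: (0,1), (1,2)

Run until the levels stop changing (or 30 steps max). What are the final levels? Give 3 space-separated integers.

Step 1: flows [0->1,2->1] -> levels [1 3 11]
Step 2: flows [1->0,2->1] -> levels [2 3 10]
Step 3: flows [1->0,2->1] -> levels [3 3 9]
Step 4: flows [0=1,2->1] -> levels [3 4 8]
Step 5: flows [1->0,2->1] -> levels [4 4 7]
Step 6: flows [0=1,2->1] -> levels [4 5 6]
Step 7: flows [1->0,2->1] -> levels [5 5 5]
Step 8: flows [0=1,1=2] -> levels [5 5 5]
  -> stable (no change)

Answer: 5 5 5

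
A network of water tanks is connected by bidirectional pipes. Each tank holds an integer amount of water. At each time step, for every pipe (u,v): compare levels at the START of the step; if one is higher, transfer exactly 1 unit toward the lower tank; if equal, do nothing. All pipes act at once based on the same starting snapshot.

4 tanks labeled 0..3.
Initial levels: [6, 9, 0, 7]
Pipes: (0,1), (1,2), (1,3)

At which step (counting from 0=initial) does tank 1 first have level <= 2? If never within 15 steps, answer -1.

Answer: -1

Derivation:
Step 1: flows [1->0,1->2,1->3] -> levels [7 6 1 8]
Step 2: flows [0->1,1->2,3->1] -> levels [6 7 2 7]
Step 3: flows [1->0,1->2,1=3] -> levels [7 5 3 7]
Step 4: flows [0->1,1->2,3->1] -> levels [6 6 4 6]
Step 5: flows [0=1,1->2,1=3] -> levels [6 5 5 6]
Step 6: flows [0->1,1=2,3->1] -> levels [5 7 5 5]
Step 7: flows [1->0,1->2,1->3] -> levels [6 4 6 6]
Step 8: flows [0->1,2->1,3->1] -> levels [5 7 5 5]
  -> period-2 cycle (repeats step 6); tank 1 never drops to <=2
Tank 1 never reaches <=2 within 15 steps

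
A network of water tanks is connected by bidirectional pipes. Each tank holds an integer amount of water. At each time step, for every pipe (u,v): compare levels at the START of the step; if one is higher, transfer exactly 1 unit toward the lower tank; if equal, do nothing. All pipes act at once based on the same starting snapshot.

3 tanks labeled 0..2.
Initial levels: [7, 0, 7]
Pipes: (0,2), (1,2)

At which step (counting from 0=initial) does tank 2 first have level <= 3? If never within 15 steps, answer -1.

Answer: -1

Derivation:
Step 1: flows [0=2,2->1] -> levels [7 1 6]
Step 2: flows [0->2,2->1] -> levels [6 2 6]
Step 3: flows [0=2,2->1] -> levels [6 3 5]
Step 4: flows [0->2,2->1] -> levels [5 4 5]
Step 5: flows [0=2,2->1] -> levels [5 5 4]
Step 6: flows [0->2,1->2] -> levels [4 4 6]
Step 7: flows [2->0,2->1] -> levels [5 5 4]
  -> period-2 cycle (repeats step 5); tank 2 never drops to <=3
Tank 2 never reaches <=3 within 15 steps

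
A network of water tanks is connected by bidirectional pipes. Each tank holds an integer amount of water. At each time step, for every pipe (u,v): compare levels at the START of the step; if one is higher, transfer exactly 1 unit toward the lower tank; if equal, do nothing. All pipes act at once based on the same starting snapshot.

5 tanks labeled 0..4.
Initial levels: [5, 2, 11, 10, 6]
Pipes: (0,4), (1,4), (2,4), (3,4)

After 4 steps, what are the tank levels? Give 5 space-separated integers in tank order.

Step 1: flows [4->0,4->1,2->4,3->4] -> levels [6 3 10 9 6]
Step 2: flows [0=4,4->1,2->4,3->4] -> levels [6 4 9 8 7]
Step 3: flows [4->0,4->1,2->4,3->4] -> levels [7 5 8 7 7]
Step 4: flows [0=4,4->1,2->4,3=4] -> levels [7 6 7 7 7]

Answer: 7 6 7 7 7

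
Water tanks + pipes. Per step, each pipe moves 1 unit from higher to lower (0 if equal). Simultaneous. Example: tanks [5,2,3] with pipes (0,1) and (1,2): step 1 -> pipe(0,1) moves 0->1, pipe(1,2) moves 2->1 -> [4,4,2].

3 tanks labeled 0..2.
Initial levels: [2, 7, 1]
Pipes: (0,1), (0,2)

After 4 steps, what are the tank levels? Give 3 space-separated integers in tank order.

Answer: 4 3 3

Derivation:
Step 1: flows [1->0,0->2] -> levels [2 6 2]
Step 2: flows [1->0,0=2] -> levels [3 5 2]
Step 3: flows [1->0,0->2] -> levels [3 4 3]
Step 4: flows [1->0,0=2] -> levels [4 3 3]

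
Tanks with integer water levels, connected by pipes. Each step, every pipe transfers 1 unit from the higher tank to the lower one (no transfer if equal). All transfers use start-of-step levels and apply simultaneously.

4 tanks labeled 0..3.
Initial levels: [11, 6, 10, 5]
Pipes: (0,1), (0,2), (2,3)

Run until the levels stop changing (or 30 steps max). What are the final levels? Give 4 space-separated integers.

Answer: 9 8 7 8

Derivation:
Step 1: flows [0->1,0->2,2->3] -> levels [9 7 10 6]
Step 2: flows [0->1,2->0,2->3] -> levels [9 8 8 7]
Step 3: flows [0->1,0->2,2->3] -> levels [7 9 8 8]
Step 4: flows [1->0,2->0,2=3] -> levels [9 8 7 8]
Step 5: flows [0->1,0->2,3->2] -> levels [7 9 9 7]
Step 6: flows [1->0,2->0,2->3] -> levels [9 8 7 8]
  -> period-2 cycle: step 6 state = step 4 state; never stabilizes
  -> state at step 30: (30-4) mod 2 = 0, same as step 4 -> [9 8 7 8]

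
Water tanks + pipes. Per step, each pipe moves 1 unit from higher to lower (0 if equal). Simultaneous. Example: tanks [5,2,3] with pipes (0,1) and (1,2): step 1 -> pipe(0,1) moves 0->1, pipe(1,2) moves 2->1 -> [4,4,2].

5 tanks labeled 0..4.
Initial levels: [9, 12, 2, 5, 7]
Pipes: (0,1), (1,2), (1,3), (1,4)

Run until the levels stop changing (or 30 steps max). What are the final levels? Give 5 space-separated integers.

Step 1: flows [1->0,1->2,1->3,1->4] -> levels [10 8 3 6 8]
Step 2: flows [0->1,1->2,1->3,1=4] -> levels [9 7 4 7 8]
Step 3: flows [0->1,1->2,1=3,4->1] -> levels [8 8 5 7 7]
Step 4: flows [0=1,1->2,1->3,1->4] -> levels [8 5 6 8 8]
Step 5: flows [0->1,2->1,3->1,4->1] -> levels [7 9 5 7 7]
Step 6: flows [1->0,1->2,1->3,1->4] -> levels [8 5 6 8 8]
  -> period-2 cycle: step 6 state = step 4 state; never stabilizes
  -> state at step 30: (30-4) mod 2 = 0, same as step 4 -> [8 5 6 8 8]

Answer: 8 5 6 8 8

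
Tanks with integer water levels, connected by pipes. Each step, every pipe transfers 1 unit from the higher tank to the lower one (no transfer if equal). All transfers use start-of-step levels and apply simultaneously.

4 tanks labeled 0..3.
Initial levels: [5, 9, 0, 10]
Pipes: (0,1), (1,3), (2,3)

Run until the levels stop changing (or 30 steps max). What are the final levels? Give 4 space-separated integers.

Answer: 7 5 5 7

Derivation:
Step 1: flows [1->0,3->1,3->2] -> levels [6 9 1 8]
Step 2: flows [1->0,1->3,3->2] -> levels [7 7 2 8]
Step 3: flows [0=1,3->1,3->2] -> levels [7 8 3 6]
Step 4: flows [1->0,1->3,3->2] -> levels [8 6 4 6]
Step 5: flows [0->1,1=3,3->2] -> levels [7 7 5 5]
Step 6: flows [0=1,1->3,2=3] -> levels [7 6 5 6]
Step 7: flows [0->1,1=3,3->2] -> levels [6 7 6 5]
Step 8: flows [1->0,1->3,2->3] -> levels [7 5 5 7]
Step 9: flows [0->1,3->1,3->2] -> levels [6 7 6 5]
  -> period-2 cycle: step 9 state = step 7 state; never stabilizes
  -> state at step 30: (30-7) mod 2 = 1, same as step 8 -> [7 5 5 7]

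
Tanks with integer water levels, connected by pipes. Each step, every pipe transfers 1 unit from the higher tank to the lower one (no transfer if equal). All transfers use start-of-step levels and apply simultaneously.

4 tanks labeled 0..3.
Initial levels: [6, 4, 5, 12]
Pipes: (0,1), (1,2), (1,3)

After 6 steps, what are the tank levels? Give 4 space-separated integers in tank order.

Step 1: flows [0->1,2->1,3->1] -> levels [5 7 4 11]
Step 2: flows [1->0,1->2,3->1] -> levels [6 6 5 10]
Step 3: flows [0=1,1->2,3->1] -> levels [6 6 6 9]
Step 4: flows [0=1,1=2,3->1] -> levels [6 7 6 8]
Step 5: flows [1->0,1->2,3->1] -> levels [7 6 7 7]
Step 6: flows [0->1,2->1,3->1] -> levels [6 9 6 6]

Answer: 6 9 6 6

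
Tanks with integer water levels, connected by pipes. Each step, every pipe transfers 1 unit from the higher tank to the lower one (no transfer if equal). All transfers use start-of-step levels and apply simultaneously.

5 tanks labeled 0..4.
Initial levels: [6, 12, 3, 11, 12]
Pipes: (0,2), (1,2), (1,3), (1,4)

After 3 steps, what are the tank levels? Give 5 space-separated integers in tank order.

Step 1: flows [0->2,1->2,1->3,1=4] -> levels [5 10 5 12 12]
Step 2: flows [0=2,1->2,3->1,4->1] -> levels [5 11 6 11 11]
Step 3: flows [2->0,1->2,1=3,1=4] -> levels [6 10 6 11 11]

Answer: 6 10 6 11 11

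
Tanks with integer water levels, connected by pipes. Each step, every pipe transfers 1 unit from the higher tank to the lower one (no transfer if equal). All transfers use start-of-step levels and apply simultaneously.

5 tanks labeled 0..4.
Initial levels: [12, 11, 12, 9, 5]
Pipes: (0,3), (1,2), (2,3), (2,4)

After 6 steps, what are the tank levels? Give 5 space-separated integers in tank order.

Step 1: flows [0->3,2->1,2->3,2->4] -> levels [11 12 9 11 6]
Step 2: flows [0=3,1->2,3->2,2->4] -> levels [11 11 10 10 7]
Step 3: flows [0->3,1->2,2=3,2->4] -> levels [10 10 10 11 8]
Step 4: flows [3->0,1=2,3->2,2->4] -> levels [11 10 10 9 9]
Step 5: flows [0->3,1=2,2->3,2->4] -> levels [10 10 8 11 10]
Step 6: flows [3->0,1->2,3->2,4->2] -> levels [11 9 11 9 9]

Answer: 11 9 11 9 9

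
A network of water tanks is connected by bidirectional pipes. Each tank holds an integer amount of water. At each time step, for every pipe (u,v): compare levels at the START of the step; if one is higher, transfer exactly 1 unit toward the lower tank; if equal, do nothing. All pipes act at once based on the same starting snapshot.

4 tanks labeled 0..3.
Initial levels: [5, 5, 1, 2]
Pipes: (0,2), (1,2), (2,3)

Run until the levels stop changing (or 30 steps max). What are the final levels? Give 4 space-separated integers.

Step 1: flows [0->2,1->2,3->2] -> levels [4 4 4 1]
Step 2: flows [0=2,1=2,2->3] -> levels [4 4 3 2]
Step 3: flows [0->2,1->2,2->3] -> levels [3 3 4 3]
Step 4: flows [2->0,2->1,2->3] -> levels [4 4 1 4]
Step 5: flows [0->2,1->2,3->2] -> levels [3 3 4 3]
  -> period-2 cycle: step 5 state = step 3 state; never stabilizes
  -> state at step 30: (30-3) mod 2 = 1, same as step 4 -> [4 4 1 4]

Answer: 4 4 1 4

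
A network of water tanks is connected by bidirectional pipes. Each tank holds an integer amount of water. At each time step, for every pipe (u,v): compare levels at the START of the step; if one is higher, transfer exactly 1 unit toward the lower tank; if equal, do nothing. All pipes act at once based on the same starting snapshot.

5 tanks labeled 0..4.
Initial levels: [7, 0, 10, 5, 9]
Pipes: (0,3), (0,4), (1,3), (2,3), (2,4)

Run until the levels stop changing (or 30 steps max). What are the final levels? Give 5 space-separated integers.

Step 1: flows [0->3,4->0,3->1,2->3,2->4] -> levels [7 1 8 6 9]
Step 2: flows [0->3,4->0,3->1,2->3,4->2] -> levels [7 2 8 7 7]
Step 3: flows [0=3,0=4,3->1,2->3,2->4] -> levels [7 3 6 7 8]
Step 4: flows [0=3,4->0,3->1,3->2,4->2] -> levels [8 4 8 5 6]
Step 5: flows [0->3,0->4,3->1,2->3,2->4] -> levels [6 5 6 6 8]
Step 6: flows [0=3,4->0,3->1,2=3,4->2] -> levels [7 6 7 5 6]
Step 7: flows [0->3,0->4,1->3,2->3,2->4] -> levels [5 5 5 8 8]
Step 8: flows [3->0,4->0,3->1,3->2,4->2] -> levels [7 6 7 5 6]
  -> period-2 cycle: step 8 state = step 6 state; never stabilizes
  -> state at step 30: (30-6) mod 2 = 0, same as step 6 -> [7 6 7 5 6]

Answer: 7 6 7 5 6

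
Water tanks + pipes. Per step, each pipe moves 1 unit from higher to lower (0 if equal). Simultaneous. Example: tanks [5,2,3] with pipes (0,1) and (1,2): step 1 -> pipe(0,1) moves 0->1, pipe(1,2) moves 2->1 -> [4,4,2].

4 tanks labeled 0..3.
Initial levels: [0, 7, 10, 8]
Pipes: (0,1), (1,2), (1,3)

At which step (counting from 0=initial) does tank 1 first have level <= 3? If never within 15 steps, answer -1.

Answer: -1

Derivation:
Step 1: flows [1->0,2->1,3->1] -> levels [1 8 9 7]
Step 2: flows [1->0,2->1,1->3] -> levels [2 7 8 8]
Step 3: flows [1->0,2->1,3->1] -> levels [3 8 7 7]
Step 4: flows [1->0,1->2,1->3] -> levels [4 5 8 8]
Step 5: flows [1->0,2->1,3->1] -> levels [5 6 7 7]
Step 6: flows [1->0,2->1,3->1] -> levels [6 7 6 6]
Step 7: flows [1->0,1->2,1->3] -> levels [7 4 7 7]
Step 8: flows [0->1,2->1,3->1] -> levels [6 7 6 6]
  -> period-2 cycle (repeats step 6); tank 1 never drops to <=3
Tank 1 never reaches <=3 within 15 steps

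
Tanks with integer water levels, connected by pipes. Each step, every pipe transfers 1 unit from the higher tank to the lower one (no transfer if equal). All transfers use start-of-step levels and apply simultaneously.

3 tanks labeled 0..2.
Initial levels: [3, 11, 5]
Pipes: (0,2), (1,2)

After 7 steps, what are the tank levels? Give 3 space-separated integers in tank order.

Answer: 6 6 7

Derivation:
Step 1: flows [2->0,1->2] -> levels [4 10 5]
Step 2: flows [2->0,1->2] -> levels [5 9 5]
Step 3: flows [0=2,1->2] -> levels [5 8 6]
Step 4: flows [2->0,1->2] -> levels [6 7 6]
Step 5: flows [0=2,1->2] -> levels [6 6 7]
Step 6: flows [2->0,2->1] -> levels [7 7 5]
Step 7: flows [0->2,1->2] -> levels [6 6 7]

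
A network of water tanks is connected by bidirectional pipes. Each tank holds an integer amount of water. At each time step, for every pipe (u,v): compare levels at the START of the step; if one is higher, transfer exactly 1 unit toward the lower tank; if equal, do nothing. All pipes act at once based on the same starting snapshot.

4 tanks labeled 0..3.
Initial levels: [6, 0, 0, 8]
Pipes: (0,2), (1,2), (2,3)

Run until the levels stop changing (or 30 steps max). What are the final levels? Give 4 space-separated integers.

Answer: 4 4 2 4

Derivation:
Step 1: flows [0->2,1=2,3->2] -> levels [5 0 2 7]
Step 2: flows [0->2,2->1,3->2] -> levels [4 1 3 6]
Step 3: flows [0->2,2->1,3->2] -> levels [3 2 4 5]
Step 4: flows [2->0,2->1,3->2] -> levels [4 3 3 4]
Step 5: flows [0->2,1=2,3->2] -> levels [3 3 5 3]
Step 6: flows [2->0,2->1,2->3] -> levels [4 4 2 4]
Step 7: flows [0->2,1->2,3->2] -> levels [3 3 5 3]
  -> period-2 cycle: step 7 state = step 5 state; never stabilizes
  -> state at step 30: (30-5) mod 2 = 1, same as step 6 -> [4 4 2 4]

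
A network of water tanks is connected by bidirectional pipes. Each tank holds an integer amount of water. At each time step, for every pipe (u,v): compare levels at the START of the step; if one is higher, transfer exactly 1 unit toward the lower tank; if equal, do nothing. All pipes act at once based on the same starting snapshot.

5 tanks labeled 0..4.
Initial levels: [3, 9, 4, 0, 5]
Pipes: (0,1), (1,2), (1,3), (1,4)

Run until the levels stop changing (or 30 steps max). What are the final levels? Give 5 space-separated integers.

Step 1: flows [1->0,1->2,1->3,1->4] -> levels [4 5 5 1 6]
Step 2: flows [1->0,1=2,1->3,4->1] -> levels [5 4 5 2 5]
Step 3: flows [0->1,2->1,1->3,4->1] -> levels [4 6 4 3 4]
Step 4: flows [1->0,1->2,1->3,1->4] -> levels [5 2 5 4 5]
Step 5: flows [0->1,2->1,3->1,4->1] -> levels [4 6 4 3 4]
  -> period-2 cycle: step 5 state = step 3 state; never stabilizes
  -> state at step 30: (30-3) mod 2 = 1, same as step 4 -> [5 2 5 4 5]

Answer: 5 2 5 4 5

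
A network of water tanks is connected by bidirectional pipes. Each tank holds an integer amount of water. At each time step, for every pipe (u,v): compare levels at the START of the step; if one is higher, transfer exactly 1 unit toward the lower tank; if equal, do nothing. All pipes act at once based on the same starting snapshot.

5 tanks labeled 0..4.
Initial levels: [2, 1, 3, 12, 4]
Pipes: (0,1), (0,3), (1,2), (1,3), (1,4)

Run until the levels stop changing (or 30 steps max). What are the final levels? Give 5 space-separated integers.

Answer: 6 3 4 5 4

Derivation:
Step 1: flows [0->1,3->0,2->1,3->1,4->1] -> levels [2 5 2 10 3]
Step 2: flows [1->0,3->0,1->2,3->1,1->4] -> levels [4 3 3 8 4]
Step 3: flows [0->1,3->0,1=2,3->1,4->1] -> levels [4 6 3 6 3]
Step 4: flows [1->0,3->0,1->2,1=3,1->4] -> levels [6 3 4 5 4]
Step 5: flows [0->1,0->3,2->1,3->1,4->1] -> levels [4 7 3 5 3]
Step 6: flows [1->0,3->0,1->2,1->3,1->4] -> levels [6 3 4 5 4]
  -> period-2 cycle: step 6 state = step 4 state; never stabilizes
  -> state at step 30: (30-4) mod 2 = 0, same as step 4 -> [6 3 4 5 4]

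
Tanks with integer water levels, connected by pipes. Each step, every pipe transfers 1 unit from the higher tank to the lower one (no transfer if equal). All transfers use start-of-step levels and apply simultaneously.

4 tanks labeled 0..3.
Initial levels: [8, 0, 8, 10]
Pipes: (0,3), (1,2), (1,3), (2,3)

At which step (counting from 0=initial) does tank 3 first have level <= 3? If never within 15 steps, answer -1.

Answer: -1

Derivation:
Step 1: flows [3->0,2->1,3->1,3->2] -> levels [9 2 8 7]
Step 2: flows [0->3,2->1,3->1,2->3] -> levels [8 4 6 8]
Step 3: flows [0=3,2->1,3->1,3->2] -> levels [8 6 6 6]
Step 4: flows [0->3,1=2,1=3,2=3] -> levels [7 6 6 7]
Step 5: flows [0=3,1=2,3->1,3->2] -> levels [7 7 7 5]
Step 6: flows [0->3,1=2,1->3,2->3] -> levels [6 6 6 8]
Step 7: flows [3->0,1=2,3->1,3->2] -> levels [7 7 7 5]
  -> period-2 cycle (repeats step 5); tank 3 never drops to <=3
Tank 3 never reaches <=3 within 15 steps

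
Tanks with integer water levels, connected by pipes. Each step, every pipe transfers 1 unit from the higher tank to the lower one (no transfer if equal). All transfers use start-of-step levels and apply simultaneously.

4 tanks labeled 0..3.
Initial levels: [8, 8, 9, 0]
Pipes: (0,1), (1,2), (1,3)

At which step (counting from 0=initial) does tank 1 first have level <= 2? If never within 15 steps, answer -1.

Answer: -1

Derivation:
Step 1: flows [0=1,2->1,1->3] -> levels [8 8 8 1]
Step 2: flows [0=1,1=2,1->3] -> levels [8 7 8 2]
Step 3: flows [0->1,2->1,1->3] -> levels [7 8 7 3]
Step 4: flows [1->0,1->2,1->3] -> levels [8 5 8 4]
Step 5: flows [0->1,2->1,1->3] -> levels [7 6 7 5]
Step 6: flows [0->1,2->1,1->3] -> levels [6 7 6 6]
Step 7: flows [1->0,1->2,1->3] -> levels [7 4 7 7]
Step 8: flows [0->1,2->1,3->1] -> levels [6 7 6 6]
  -> period-2 cycle (repeats step 6); tank 1 never drops to <=2
Tank 1 never reaches <=2 within 15 steps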